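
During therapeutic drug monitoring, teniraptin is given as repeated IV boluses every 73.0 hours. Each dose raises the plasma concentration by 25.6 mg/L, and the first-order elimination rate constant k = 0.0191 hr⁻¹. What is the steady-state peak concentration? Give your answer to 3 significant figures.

34.0 mg/L

Fraction remaining after one interval: e^(−kτ) = e^(−0.01910 × 73.0) = 0.2480
R = 1 / (1 − 0.2480) = 1.330
Css,max = 25.6 × 1.330 ≈ 34.0 mg/L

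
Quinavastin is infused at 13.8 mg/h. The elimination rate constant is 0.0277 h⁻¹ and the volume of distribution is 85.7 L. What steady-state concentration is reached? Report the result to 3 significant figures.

CL = k · V = 0.0277 × 85.7 = 2.374 L/h
Css = rate / CL = 13.8 / 2.374 ≈ 5.81 µg/mL

5.81 µg/mL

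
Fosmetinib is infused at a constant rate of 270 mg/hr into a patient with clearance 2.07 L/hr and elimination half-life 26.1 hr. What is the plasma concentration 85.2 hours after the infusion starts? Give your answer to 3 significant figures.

Css = rate / CL = 270 / 2.07 = 130.4 mg/L
k = ln 2 / 26.1 = 0.02656 hr⁻¹
C(t) = Css (1 − e^(−kt)) = 130.4 × (1 − e^(−2.263)) = 130.4 × 0.8959 ≈ 117 mg/L

117 mg/L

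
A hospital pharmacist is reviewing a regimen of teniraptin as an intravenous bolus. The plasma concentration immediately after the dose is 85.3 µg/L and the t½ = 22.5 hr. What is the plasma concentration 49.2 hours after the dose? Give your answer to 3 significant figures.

k = ln 2 / 22.5 = 0.03081 hr⁻¹
C(t) = C₀ e^(−kt) = 85.3 × e^(−0.03081 × 49.2) = 85.3 × e^(−1.516) = 85.3 × 0.2197 ≈ 18.7 µg/L

18.7 µg/L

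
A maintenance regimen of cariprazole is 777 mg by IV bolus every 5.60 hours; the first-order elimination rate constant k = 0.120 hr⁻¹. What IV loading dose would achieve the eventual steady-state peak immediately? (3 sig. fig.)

Accumulation ratio R = 1 / (1 − e^(−kτ)) = 1 / (1 − e^(−0.1200×5.60)) = 1 / (1 − 0.5107) = 2.044
Loading dose = maintenance dose × R = 777 × 2.044 ≈ 1590 mg

1590 mg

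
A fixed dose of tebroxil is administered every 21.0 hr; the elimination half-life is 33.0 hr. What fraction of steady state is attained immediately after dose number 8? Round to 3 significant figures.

k = ln 2 / 33.0 = 0.02100 hr⁻¹
f_n = 1 − e^(−nkτ) = 1 − e^(−8 × 0.02100 × 21.0) = 1 − e^(−3.529) = 1 − 0.02934 ≈ 0.971

0.971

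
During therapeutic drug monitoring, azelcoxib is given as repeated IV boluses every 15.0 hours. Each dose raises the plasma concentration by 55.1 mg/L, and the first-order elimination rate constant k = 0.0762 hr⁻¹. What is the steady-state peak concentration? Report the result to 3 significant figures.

80.9 mg/L

Fraction remaining after one interval: e^(−kτ) = e^(−0.07620 × 15.0) = 0.3189
R = 1 / (1 − 0.3189) = 1.468
Css,max = 55.1 × 1.468 ≈ 80.9 mg/L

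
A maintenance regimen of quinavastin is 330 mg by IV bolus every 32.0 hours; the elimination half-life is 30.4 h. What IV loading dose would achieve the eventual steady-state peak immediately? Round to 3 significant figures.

637 mg

k = ln 2 / 30.4 = 0.02280 h⁻¹
Accumulation ratio R = 1 / (1 − e^(−kτ)) = 1 / (1 − e^(−0.02280×32.0)) = 1 / (1 − 0.4821) = 1.931
Loading dose = maintenance dose × R = 330 × 1.931 ≈ 637 mg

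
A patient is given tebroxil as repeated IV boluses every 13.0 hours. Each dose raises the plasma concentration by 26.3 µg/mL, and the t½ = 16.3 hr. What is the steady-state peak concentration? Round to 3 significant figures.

k = ln 2 / 16.3 = 0.04252 hr⁻¹
Fraction remaining after one interval: e^(−kτ) = e^(−0.04252 × 13.0) = 0.5753
R = 1 / (1 − 0.5753) = 2.355
Css,max = 26.3 × 2.355 ≈ 61.9 µg/mL

61.9 µg/mL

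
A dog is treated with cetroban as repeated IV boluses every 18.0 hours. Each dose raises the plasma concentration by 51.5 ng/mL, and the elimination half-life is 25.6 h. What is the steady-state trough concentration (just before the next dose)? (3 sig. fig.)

k = ln 2 / 25.6 = 0.02708 h⁻¹
Fraction remaining after one interval: e^(−kτ) = e^(−0.02708 × 18.0) = 0.6142
R = 1 / (1 − 0.6142) = 2.592
Css,max = 51.5 × 2.592 = 133.5 ng/mL
Css,min = Css,max × e^(−kτ) = 133.5 × 0.6142 ≈ 82.0 ng/mL

82.0 ng/mL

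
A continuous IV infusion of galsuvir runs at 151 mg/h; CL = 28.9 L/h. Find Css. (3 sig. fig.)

Css = infusion rate / CL = 151 / 28.9 ≈ 5.22 mg/L

5.22 mg/L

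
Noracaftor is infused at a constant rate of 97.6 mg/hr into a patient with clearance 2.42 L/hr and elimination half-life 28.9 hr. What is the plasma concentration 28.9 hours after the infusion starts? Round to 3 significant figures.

Css = rate / CL = 97.6 / 2.42 = 40.33 mg/L
k = ln 2 / 28.9 = 0.02398 hr⁻¹
C(t) = Css (1 − e^(−kt)) = 40.33 × (1 − e^(−0.6931)) = 40.33 × 0.5000 ≈ 20.2 mg/L

20.2 mg/L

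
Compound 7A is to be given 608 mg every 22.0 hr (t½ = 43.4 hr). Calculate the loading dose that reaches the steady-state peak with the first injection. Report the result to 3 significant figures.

2050 mg

k = ln 2 / 43.4 = 0.01597 hr⁻¹
Accumulation ratio R = 1 / (1 − e^(−kτ)) = 1 / (1 − e^(−0.01597×22.0)) = 1 / (1 − 0.7037) = 3.375
Loading dose = maintenance dose × R = 608 × 3.375 ≈ 2050 mg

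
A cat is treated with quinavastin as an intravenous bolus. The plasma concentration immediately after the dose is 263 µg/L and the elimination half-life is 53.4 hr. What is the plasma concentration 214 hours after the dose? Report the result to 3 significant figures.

k = ln 2 / 53.4 = 0.01298 hr⁻¹
C(t) = C₀ e^(−kt) = 263 × e^(−0.01298 × 214) = 263 × e^(−2.778) = 263 × 0.06218 ≈ 16.4 µg/L

16.4 µg/L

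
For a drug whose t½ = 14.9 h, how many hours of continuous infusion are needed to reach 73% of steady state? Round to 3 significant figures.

k = ln 2 / 14.9 = 0.04652 h⁻¹
f = 1 − e^(−kt)  ⇒  t = −ln(1 − f) / k
t = −ln(1 − 0.73) / 0.04652 = 1.309 / 0.04652 ≈ 28.1 hours

28.1 hours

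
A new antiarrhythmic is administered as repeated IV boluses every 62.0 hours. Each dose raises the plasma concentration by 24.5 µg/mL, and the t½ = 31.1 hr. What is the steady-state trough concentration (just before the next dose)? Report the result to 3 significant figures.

8.22 µg/mL

k = ln 2 / 31.1 = 0.02229 hr⁻¹
Fraction remaining after one interval: e^(−kτ) = e^(−0.02229 × 62.0) = 0.2511
R = 1 / (1 − 0.2511) = 1.335
Css,max = 24.5 × 1.335 = 32.72 µg/mL
Css,min = Css,max × e^(−kτ) = 32.72 × 0.2511 ≈ 8.22 µg/mL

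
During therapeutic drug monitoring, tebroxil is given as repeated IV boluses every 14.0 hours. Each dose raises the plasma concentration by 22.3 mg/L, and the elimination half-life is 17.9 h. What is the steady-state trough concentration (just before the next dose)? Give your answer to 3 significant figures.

k = ln 2 / 17.9 = 0.03872 h⁻¹
Fraction remaining after one interval: e^(−kτ) = e^(−0.03872 × 14.0) = 0.5815
R = 1 / (1 − 0.5815) = 2.390
Css,max = 22.3 × 2.390 = 53.29 mg/L
Css,min = Css,max × e^(−kτ) = 53.29 × 0.5815 ≈ 31.0 mg/L

31.0 mg/L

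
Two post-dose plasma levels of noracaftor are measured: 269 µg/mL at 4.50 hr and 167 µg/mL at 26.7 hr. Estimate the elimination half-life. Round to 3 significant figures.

32.3 hours

k = ln(C₁/C₂) / (t₂ − t₁) = ln(269/167) / (26.7 − 4.50)
  = 0.4767 / 22.20 = 0.02147 hr⁻¹
t½ = ln 2 / k = ln 2 / 0.02147 ≈ 32.3 hours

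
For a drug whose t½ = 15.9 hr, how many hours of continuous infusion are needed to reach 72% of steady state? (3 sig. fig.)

29.2 hours

k = ln 2 / 15.9 = 0.04359 hr⁻¹
f = 1 − e^(−kt)  ⇒  t = −ln(1 − f) / k
t = −ln(1 − 0.72) / 0.04359 = 1.273 / 0.04359 ≈ 29.2 hours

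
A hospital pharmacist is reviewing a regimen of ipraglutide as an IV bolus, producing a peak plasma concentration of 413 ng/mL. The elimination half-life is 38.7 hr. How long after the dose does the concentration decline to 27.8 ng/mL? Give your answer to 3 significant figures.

151 hours

k = ln 2 / 38.7 = 0.01791 hr⁻¹
C(t) = C₀ e^(−kt)  ⇒  t = ln(C₀/C) / k
t = ln(413/27.8) / 0.01791 = 2.698 / 0.01791 ≈ 151 hours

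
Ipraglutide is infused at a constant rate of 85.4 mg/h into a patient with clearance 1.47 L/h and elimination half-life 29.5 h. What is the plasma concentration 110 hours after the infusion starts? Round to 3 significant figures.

53.7 mg/L

Css = rate / CL = 85.4 / 1.47 = 58.10 mg/L
k = ln 2 / 29.5 = 0.02350 h⁻¹
C(t) = Css (1 − e^(−kt)) = 58.10 × (1 − e^(−2.585)) = 58.10 × 0.9246 ≈ 53.7 mg/L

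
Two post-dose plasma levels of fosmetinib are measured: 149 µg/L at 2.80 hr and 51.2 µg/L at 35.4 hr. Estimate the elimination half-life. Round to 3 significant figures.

21.2 hours

k = ln(C₁/C₂) / (t₂ − t₁) = ln(149/51.2) / (35.4 − 2.80)
  = 1.068 / 32.60 = 0.03277 hr⁻¹
t½ = ln 2 / k = ln 2 / 0.03277 ≈ 21.2 hours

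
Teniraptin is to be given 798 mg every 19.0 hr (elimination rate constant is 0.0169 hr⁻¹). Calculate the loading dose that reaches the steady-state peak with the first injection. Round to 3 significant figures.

Accumulation ratio R = 1 / (1 − e^(−kτ)) = 1 / (1 − e^(−0.01690×19.0)) = 1 / (1 − 0.7254) = 3.641
Loading dose = maintenance dose × R = 798 × 3.641 ≈ 2910 mg

2910 mg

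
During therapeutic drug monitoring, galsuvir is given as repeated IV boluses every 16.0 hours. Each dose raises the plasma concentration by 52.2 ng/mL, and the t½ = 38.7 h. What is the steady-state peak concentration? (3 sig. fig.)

k = ln 2 / 38.7 = 0.01791 h⁻¹
Fraction remaining after one interval: e^(−kτ) = e^(−0.01791 × 16.0) = 0.7508
R = 1 / (1 − 0.7508) = 4.013
Css,max = 52.2 × 4.013 ≈ 209 ng/mL

209 ng/mL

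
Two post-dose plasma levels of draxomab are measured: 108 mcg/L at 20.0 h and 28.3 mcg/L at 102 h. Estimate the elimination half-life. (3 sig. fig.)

k = ln(C₁/C₂) / (t₂ − t₁) = ln(108/28.3) / (102 − 20.0)
  = 1.339 / 82.00 = 0.01633 h⁻¹
t½ = ln 2 / k = ln 2 / 0.01633 ≈ 42.4 hours

42.4 hours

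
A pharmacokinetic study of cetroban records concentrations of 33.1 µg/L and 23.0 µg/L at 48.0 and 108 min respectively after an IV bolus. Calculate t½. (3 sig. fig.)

114 minutes

k = ln(C₁/C₂) / (t₂ − t₁) = ln(33.1/23.0) / (108 − 48.0)
  = 0.3640 / 60.00 = 0.006067 min⁻¹
t½ = ln 2 / k = ln 2 / 0.006067 ≈ 114 minutes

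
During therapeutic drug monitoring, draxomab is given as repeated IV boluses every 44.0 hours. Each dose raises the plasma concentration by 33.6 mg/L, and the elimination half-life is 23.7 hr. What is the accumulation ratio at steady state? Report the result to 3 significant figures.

k = ln 2 / 23.7 = 0.02925 hr⁻¹
Fraction remaining after one interval: e^(−kτ) = e^(−0.02925 × 44.0) = 0.2761
R = 1 / (1 − 0.2761) = 1 / 0.7239 ≈ 1.38

1.38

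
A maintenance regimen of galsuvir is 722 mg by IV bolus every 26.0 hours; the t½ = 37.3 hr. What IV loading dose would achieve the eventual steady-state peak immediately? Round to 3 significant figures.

k = ln 2 / 37.3 = 0.01858 hr⁻¹
Accumulation ratio R = 1 / (1 − e^(−kτ)) = 1 / (1 − e^(−0.01858×26.0)) = 1 / (1 − 0.6168) = 2.610
Loading dose = maintenance dose × R = 722 × 2.610 ≈ 1880 mg

1880 mg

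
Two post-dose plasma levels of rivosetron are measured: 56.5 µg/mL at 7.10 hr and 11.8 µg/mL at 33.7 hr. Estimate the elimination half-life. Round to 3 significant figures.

k = ln(C₁/C₂) / (t₂ − t₁) = ln(56.5/11.8) / (33.7 − 7.10)
  = 1.566 / 26.60 = 0.05888 hr⁻¹
t½ = ln 2 / k = ln 2 / 0.05888 ≈ 11.8 hours

11.8 hours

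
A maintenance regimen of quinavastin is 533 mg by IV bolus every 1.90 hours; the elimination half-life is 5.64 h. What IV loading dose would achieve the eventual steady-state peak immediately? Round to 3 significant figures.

k = ln 2 / 5.64 = 0.1229 h⁻¹
Accumulation ratio R = 1 / (1 − e^(−kτ)) = 1 / (1 − e^(−0.1229×1.90)) = 1 / (1 − 0.7918) = 4.802
Loading dose = maintenance dose × R = 533 × 4.802 ≈ 2560 mg

2560 mg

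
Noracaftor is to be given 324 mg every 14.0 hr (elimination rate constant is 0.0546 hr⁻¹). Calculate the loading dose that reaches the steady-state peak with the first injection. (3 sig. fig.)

606 mg

Accumulation ratio R = 1 / (1 − e^(−kτ)) = 1 / (1 − e^(−0.05460×14.0)) = 1 / (1 − 0.4656) = 1.871
Loading dose = maintenance dose × R = 324 × 1.871 ≈ 606 mg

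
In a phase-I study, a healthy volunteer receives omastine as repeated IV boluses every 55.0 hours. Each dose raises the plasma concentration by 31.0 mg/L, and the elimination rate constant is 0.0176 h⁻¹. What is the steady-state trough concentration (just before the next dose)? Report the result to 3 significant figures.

19.0 mg/L

Fraction remaining after one interval: e^(−kτ) = e^(−0.01760 × 55.0) = 0.3798
R = 1 / (1 − 0.3798) = 1.612
Css,max = 31.0 × 1.612 = 49.99 mg/L
Css,min = Css,max × e^(−kτ) = 49.99 × 0.3798 ≈ 19.0 mg/L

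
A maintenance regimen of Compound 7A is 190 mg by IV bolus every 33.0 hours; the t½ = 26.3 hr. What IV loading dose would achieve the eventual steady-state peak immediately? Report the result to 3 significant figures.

k = ln 2 / 26.3 = 0.02636 hr⁻¹
Accumulation ratio R = 1 / (1 − e^(−kτ)) = 1 / (1 − e^(−0.02636×33.0)) = 1 / (1 − 0.4191) = 1.721
Loading dose = maintenance dose × R = 190 × 1.721 ≈ 327 mg

327 mg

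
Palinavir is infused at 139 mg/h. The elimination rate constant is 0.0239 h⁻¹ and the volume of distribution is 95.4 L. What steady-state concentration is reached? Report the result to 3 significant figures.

CL = k · V = 0.0239 × 95.4 = 2.280 L/h
Css = rate / CL = 139 / 2.280 ≈ 61.0 mg/L

61.0 mg/L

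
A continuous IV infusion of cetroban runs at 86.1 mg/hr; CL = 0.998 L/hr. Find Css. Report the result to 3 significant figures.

Css = infusion rate / CL = 86.1 / 0.998 ≈ 86.3 mg/L

86.3 mg/L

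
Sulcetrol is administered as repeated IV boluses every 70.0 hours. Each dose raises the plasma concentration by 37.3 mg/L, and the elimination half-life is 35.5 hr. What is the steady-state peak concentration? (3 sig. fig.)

50.1 mg/L

k = ln 2 / 35.5 = 0.01953 hr⁻¹
Fraction remaining after one interval: e^(−kτ) = e^(−0.01953 × 70.0) = 0.2549
R = 1 / (1 − 0.2549) = 1.342
Css,max = 37.3 × 1.342 ≈ 50.1 mg/L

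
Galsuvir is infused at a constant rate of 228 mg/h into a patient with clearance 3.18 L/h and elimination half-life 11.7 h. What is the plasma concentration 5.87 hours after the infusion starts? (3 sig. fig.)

21.1 µg/mL

Css = rate / CL = 228 / 3.18 = 71.70 µg/mL
k = ln 2 / 11.7 = 0.05924 h⁻¹
C(t) = Css (1 − e^(−kt)) = 71.70 × (1 − e^(−0.3478)) = 71.70 × 0.2937 ≈ 21.1 µg/mL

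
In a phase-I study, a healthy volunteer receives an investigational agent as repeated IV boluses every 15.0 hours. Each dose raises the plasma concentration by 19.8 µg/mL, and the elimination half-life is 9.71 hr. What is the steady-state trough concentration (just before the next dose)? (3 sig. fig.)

10.3 µg/mL

k = ln 2 / 9.71 = 0.07138 hr⁻¹
Fraction remaining after one interval: e^(−kτ) = e^(−0.07138 × 15.0) = 0.3427
R = 1 / (1 − 0.3427) = 1.521
Css,max = 19.8 × 1.521 = 30.13 µg/mL
Css,min = Css,max × e^(−kτ) = 30.13 × 0.3427 ≈ 10.3 µg/mL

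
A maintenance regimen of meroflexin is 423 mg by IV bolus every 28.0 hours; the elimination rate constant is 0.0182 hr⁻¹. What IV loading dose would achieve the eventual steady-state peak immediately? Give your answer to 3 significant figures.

Accumulation ratio R = 1 / (1 − e^(−kτ)) = 1 / (1 − e^(−0.01820×28.0)) = 1 / (1 − 0.6007) = 2.505
Loading dose = maintenance dose × R = 423 × 2.505 ≈ 1060 mg

1060 mg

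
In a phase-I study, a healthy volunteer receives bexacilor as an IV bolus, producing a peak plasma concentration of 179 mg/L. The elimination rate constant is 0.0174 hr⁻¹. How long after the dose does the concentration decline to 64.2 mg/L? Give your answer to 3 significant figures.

C(t) = C₀ e^(−kt)  ⇒  t = ln(C₀/C) / k
t = ln(179/64.2) / 0.01740 = 1.025 / 0.01740 ≈ 58.9 hours

58.9 hours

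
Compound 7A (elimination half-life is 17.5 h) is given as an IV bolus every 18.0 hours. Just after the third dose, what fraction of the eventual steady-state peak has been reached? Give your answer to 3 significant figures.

0.882

k = ln 2 / 17.5 = 0.03961 h⁻¹
f_n = 1 − e^(−nkτ) = 1 − e^(−3 × 0.03961 × 18.0) = 1 − e^(−2.139) = 1 − 0.1178 ≈ 0.882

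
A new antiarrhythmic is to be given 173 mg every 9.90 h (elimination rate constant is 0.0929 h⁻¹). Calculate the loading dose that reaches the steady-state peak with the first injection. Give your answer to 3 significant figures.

Accumulation ratio R = 1 / (1 − e^(−kτ)) = 1 / (1 − e^(−0.09290×9.90)) = 1 / (1 − 0.3986) = 1.663
Loading dose = maintenance dose × R = 173 × 1.663 ≈ 288 mg

288 mg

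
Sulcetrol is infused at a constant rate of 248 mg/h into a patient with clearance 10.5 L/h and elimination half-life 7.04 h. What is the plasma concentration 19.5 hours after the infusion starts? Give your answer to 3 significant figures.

20.2 mg/L

Css = rate / CL = 248 / 10.5 = 23.62 mg/L
k = ln 2 / 7.04 = 0.09846 h⁻¹
C(t) = Css (1 − e^(−kt)) = 23.62 × (1 − e^(−1.920)) = 23.62 × 0.8534 ≈ 20.2 mg/L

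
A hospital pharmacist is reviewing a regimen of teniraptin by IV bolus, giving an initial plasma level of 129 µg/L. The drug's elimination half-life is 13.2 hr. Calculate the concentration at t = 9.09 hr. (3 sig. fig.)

k = ln 2 / 13.2 = 0.05251 hr⁻¹
C(t) = C₀ e^(−kt) = 129 × e^(−0.05251 × 9.09) = 129 × e^(−0.4773) = 129 × 0.6204 ≈ 80.0 µg/L

80.0 µg/L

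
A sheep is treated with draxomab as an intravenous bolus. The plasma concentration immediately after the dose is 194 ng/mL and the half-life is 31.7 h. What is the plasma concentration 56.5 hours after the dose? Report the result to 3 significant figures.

56.4 ng/mL

k = ln 2 / 31.7 = 0.02187 h⁻¹
C(t) = C₀ e^(−kt) = 194 × e^(−0.02187 × 56.5) = 194 × e^(−1.235) = 194 × 0.2907 ≈ 56.4 ng/mL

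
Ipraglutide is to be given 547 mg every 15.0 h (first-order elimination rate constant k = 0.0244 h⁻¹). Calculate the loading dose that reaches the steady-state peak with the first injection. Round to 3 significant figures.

Accumulation ratio R = 1 / (1 − e^(−kτ)) = 1 / (1 − e^(−0.02440×15.0)) = 1 / (1 − 0.6935) = 3.263
Loading dose = maintenance dose × R = 547 × 3.263 ≈ 1780 mg

1780 mg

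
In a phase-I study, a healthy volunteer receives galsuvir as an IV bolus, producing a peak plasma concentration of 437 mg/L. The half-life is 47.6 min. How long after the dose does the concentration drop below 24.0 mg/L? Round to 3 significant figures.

k = ln 2 / 47.6 = 0.01456 min⁻¹
C(t) = C₀ e^(−kt)  ⇒  t = ln(C₀/C) / k
t = ln(437/24.0) / 0.01456 = 2.902 / 0.01456 ≈ 199 minutes

199 minutes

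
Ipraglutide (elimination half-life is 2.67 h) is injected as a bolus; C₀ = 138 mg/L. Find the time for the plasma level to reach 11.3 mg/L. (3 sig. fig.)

9.64 hours

k = ln 2 / 2.67 = 0.2596 h⁻¹
C(t) = C₀ e^(−kt)  ⇒  t = ln(C₀/C) / k
t = ln(138/11.3) / 0.2596 = 2.502 / 0.2596 ≈ 9.64 hours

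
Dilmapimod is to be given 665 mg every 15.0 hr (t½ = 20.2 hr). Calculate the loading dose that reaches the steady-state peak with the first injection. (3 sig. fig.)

1650 mg

k = ln 2 / 20.2 = 0.03431 hr⁻¹
Accumulation ratio R = 1 / (1 − e^(−kτ)) = 1 / (1 − e^(−0.03431×15.0)) = 1 / (1 − 0.5977) = 2.486
Loading dose = maintenance dose × R = 665 × 2.486 ≈ 1650 mg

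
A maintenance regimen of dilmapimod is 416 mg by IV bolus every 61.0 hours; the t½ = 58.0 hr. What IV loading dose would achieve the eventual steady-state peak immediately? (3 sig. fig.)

804 mg

k = ln 2 / 58.0 = 0.01195 hr⁻¹
Accumulation ratio R = 1 / (1 − e^(−kτ)) = 1 / (1 − e^(−0.01195×61.0)) = 1 / (1 − 0.4824) = 1.932
Loading dose = maintenance dose × R = 416 × 1.932 ≈ 804 mg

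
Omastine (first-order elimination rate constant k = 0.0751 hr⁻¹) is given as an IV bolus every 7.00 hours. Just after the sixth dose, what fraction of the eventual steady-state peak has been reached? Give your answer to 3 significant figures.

0.957

f_n = 1 − e^(−nkτ) = 1 − e^(−6 × 0.07510 × 7.00) = 1 − e^(−3.154) = 1 − 0.04267 ≈ 0.957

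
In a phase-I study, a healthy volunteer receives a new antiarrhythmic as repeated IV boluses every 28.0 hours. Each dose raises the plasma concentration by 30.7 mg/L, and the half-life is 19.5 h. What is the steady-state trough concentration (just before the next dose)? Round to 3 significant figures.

k = ln 2 / 19.5 = 0.03555 h⁻¹
Fraction remaining after one interval: e^(−kτ) = e^(−0.03555 × 28.0) = 0.3696
R = 1 / (1 − 0.3696) = 1.586
Css,max = 30.7 × 1.586 = 48.70 mg/L
Css,min = Css,max × e^(−kτ) = 48.70 × 0.3696 ≈ 18.0 mg/L

18.0 mg/L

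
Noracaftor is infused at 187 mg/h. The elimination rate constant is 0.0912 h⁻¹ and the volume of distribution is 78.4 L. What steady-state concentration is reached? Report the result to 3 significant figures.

CL = k · V = 0.0912 × 78.4 = 7.150 L/h
Css = rate / CL = 187 / 7.150 ≈ 26.2 µg/mL

26.2 µg/mL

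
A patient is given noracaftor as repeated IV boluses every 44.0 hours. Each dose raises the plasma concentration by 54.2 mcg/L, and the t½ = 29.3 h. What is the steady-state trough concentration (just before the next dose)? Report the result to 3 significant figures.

29.6 mcg/L

k = ln 2 / 29.3 = 0.02366 h⁻¹
Fraction remaining after one interval: e^(−kτ) = e^(−0.02366 × 44.0) = 0.3531
R = 1 / (1 − 0.3531) = 1.546
Css,max = 54.2 × 1.546 = 83.79 mcg/L
Css,min = Css,max × e^(−kτ) = 83.79 × 0.3531 ≈ 29.6 mcg/L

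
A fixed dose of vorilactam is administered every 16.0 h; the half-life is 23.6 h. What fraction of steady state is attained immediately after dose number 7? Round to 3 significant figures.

k = ln 2 / 23.6 = 0.02937 h⁻¹
f_n = 1 − e^(−nkτ) = 1 − e^(−7 × 0.02937 × 16.0) = 1 − e^(−3.290) = 1 − 0.03727 ≈ 0.963

0.963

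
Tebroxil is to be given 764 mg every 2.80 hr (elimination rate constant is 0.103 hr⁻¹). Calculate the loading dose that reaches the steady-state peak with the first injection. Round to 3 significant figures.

3050 mg

Accumulation ratio R = 1 / (1 − e^(−kτ)) = 1 / (1 − e^(−0.1030×2.80)) = 1 / (1 − 0.7495) = 3.991
Loading dose = maintenance dose × R = 764 × 3.991 ≈ 3050 mg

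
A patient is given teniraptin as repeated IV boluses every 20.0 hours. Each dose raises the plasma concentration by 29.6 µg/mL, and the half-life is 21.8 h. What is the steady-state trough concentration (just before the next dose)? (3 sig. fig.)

k = ln 2 / 21.8 = 0.03180 h⁻¹
Fraction remaining after one interval: e^(−kτ) = e^(−0.03180 × 20.0) = 0.5295
R = 1 / (1 − 0.5295) = 2.125
Css,max = 29.6 × 2.125 = 62.91 µg/mL
Css,min = Css,max × e^(−kτ) = 62.91 × 0.5295 ≈ 33.3 µg/mL

33.3 µg/mL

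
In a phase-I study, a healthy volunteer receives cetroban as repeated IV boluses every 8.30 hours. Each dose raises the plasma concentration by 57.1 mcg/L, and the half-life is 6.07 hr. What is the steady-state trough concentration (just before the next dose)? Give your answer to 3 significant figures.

36.1 mcg/L

k = ln 2 / 6.07 = 0.1142 hr⁻¹
Fraction remaining after one interval: e^(−kτ) = e^(−0.1142 × 8.30) = 0.3876
R = 1 / (1 − 0.3876) = 1.633
Css,max = 57.1 × 1.633 = 93.24 mcg/L
Css,min = Css,max × e^(−kτ) = 93.24 × 0.3876 ≈ 36.1 mcg/L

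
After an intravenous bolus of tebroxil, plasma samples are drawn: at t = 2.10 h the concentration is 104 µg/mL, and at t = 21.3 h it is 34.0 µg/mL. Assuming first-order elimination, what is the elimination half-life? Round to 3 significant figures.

11.9 hours

k = ln(C₁/C₂) / (t₂ − t₁) = ln(104/34.0) / (21.3 − 2.10)
  = 1.118 / 19.20 = 0.05823 h⁻¹
t½ = ln 2 / k = ln 2 / 0.05823 ≈ 11.9 hours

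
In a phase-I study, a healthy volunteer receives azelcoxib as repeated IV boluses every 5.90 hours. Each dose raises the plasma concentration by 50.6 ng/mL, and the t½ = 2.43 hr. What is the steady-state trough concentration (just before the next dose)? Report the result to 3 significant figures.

k = ln 2 / 2.43 = 0.2852 hr⁻¹
Fraction remaining after one interval: e^(−kτ) = e^(−0.2852 × 5.90) = 0.1858
R = 1 / (1 − 0.1858) = 1.228
Css,max = 50.6 × 1.228 = 62.15 ng/mL
Css,min = Css,max × e^(−kτ) = 62.15 × 0.1858 ≈ 11.5 ng/mL

11.5 ng/mL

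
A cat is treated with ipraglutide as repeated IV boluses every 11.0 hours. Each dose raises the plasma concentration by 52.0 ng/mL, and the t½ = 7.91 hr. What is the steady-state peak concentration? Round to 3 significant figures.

k = ln 2 / 7.91 = 0.08763 hr⁻¹
Fraction remaining after one interval: e^(−kτ) = e^(−0.08763 × 11.0) = 0.3814
R = 1 / (1 − 0.3814) = 1.617
Css,max = 52.0 × 1.617 ≈ 84.1 ng/mL

84.1 ng/mL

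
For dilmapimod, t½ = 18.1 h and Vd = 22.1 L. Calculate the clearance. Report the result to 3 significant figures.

k = ln 2 / t½ = ln 2 / 18.1 = 0.03830 h⁻¹
CL = k · V = 0.03830 × 22.1 ≈ 0.846 L/h

0.846 L/h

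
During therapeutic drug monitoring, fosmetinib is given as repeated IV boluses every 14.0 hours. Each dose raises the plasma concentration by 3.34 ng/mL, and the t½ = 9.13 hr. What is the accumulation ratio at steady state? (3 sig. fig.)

1.53

k = ln 2 / 9.13 = 0.07592 hr⁻¹
Fraction remaining after one interval: e^(−kτ) = e^(−0.07592 × 14.0) = 0.3455
R = 1 / (1 − 0.3455) = 1 / 0.6545 ≈ 1.53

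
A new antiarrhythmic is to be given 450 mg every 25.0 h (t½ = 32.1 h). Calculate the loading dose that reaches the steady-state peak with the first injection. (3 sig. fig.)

1080 mg

k = ln 2 / 32.1 = 0.02159 h⁻¹
Accumulation ratio R = 1 / (1 − e^(−kτ)) = 1 / (1 − e^(−0.02159×25.0)) = 1 / (1 − 0.5828) = 2.397
Loading dose = maintenance dose × R = 450 × 2.397 ≈ 1080 mg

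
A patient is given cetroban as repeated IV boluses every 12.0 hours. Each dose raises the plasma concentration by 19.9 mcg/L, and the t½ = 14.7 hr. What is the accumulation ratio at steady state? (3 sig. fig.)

k = ln 2 / 14.7 = 0.04715 hr⁻¹
Fraction remaining after one interval: e^(−kτ) = e^(−0.04715 × 12.0) = 0.5679
R = 1 / (1 − 0.5679) = 1 / 0.4321 ≈ 2.31

2.31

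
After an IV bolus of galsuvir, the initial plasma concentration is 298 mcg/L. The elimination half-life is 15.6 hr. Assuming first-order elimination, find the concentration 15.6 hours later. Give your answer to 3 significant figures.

149 mcg/L

k = ln 2 / 15.6 = 0.04443 hr⁻¹
C(t) = C₀ e^(−kt) = 298 × e^(−0.04443 × 15.6) = 298 × e^(−0.6931) = 298 × 0.5000 ≈ 149 mcg/L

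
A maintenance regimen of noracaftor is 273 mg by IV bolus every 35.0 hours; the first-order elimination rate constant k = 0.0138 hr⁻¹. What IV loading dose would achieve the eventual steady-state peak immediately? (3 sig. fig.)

Accumulation ratio R = 1 / (1 − e^(−kτ)) = 1 / (1 − e^(−0.01380×35.0)) = 1 / (1 − 0.6169) = 2.610
Loading dose = maintenance dose × R = 273 × 2.610 ≈ 713 mg

713 mg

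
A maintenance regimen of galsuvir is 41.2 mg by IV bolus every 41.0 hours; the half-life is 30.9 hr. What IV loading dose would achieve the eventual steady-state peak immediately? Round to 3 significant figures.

k = ln 2 / 30.9 = 0.02243 hr⁻¹
Accumulation ratio R = 1 / (1 − e^(−kτ)) = 1 / (1 − e^(−0.02243×41.0)) = 1 / (1 − 0.3986) = 1.663
Loading dose = maintenance dose × R = 41.2 × 1.663 ≈ 68.5 mg

68.5 mg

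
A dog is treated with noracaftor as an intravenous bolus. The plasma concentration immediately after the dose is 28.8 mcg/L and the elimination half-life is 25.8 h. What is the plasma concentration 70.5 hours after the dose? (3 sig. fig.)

4.33 mcg/L

k = ln 2 / 25.8 = 0.02687 h⁻¹
70.5 h is 2.733 half-lives, so C = 28.8 × (1/2)^2.733 = 28.8 × 0.1505 ≈ 4.33 mcg/L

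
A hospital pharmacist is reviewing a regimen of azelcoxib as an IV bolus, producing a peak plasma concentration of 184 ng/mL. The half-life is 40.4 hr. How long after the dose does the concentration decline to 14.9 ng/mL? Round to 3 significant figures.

147 hours

k = ln 2 / 40.4 = 0.01716 hr⁻¹
C(t) = C₀ e^(−kt)  ⇒  t = ln(C₀/C) / k
t = ln(184/14.9) / 0.01716 = 2.514 / 0.01716 ≈ 147 hours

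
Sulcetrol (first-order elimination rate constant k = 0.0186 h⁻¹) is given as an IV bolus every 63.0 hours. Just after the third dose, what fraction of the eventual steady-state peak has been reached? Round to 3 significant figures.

f_n = 1 − e^(−nkτ) = 1 − e^(−3 × 0.01860 × 63.0) = 1 − e^(−3.515) = 1 − 0.02974 ≈ 0.970

0.970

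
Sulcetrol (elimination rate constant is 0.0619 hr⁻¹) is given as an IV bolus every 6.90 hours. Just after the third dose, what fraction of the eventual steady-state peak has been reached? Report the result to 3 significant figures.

0.722

f_n = 1 − e^(−nkτ) = 1 − e^(−3 × 0.06190 × 6.90) = 1 − e^(−1.281) = 1 − 0.2777 ≈ 0.722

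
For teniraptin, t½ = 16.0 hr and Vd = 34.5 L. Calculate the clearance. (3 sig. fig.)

k = ln 2 / t½ = ln 2 / 16.0 = 0.04332 hr⁻¹
CL = k · V = 0.04332 × 34.5 ≈ 1.49 L/hr

1.49 L/hr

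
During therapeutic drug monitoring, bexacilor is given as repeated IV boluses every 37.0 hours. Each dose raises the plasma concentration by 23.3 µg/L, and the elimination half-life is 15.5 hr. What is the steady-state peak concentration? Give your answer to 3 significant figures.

28.8 µg/L

k = ln 2 / 15.5 = 0.04472 hr⁻¹
Fraction remaining after one interval: e^(−kτ) = e^(−0.04472 × 37.0) = 0.1912
R = 1 / (1 − 0.1912) = 1.236
Css,max = 23.3 × 1.236 ≈ 28.8 µg/L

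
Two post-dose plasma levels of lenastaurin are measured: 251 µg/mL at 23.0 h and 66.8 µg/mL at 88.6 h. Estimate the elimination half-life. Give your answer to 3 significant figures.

34.3 hours

k = ln(C₁/C₂) / (t₂ − t₁) = ln(251/66.8) / (88.6 − 23.0)
  = 1.324 / 65.60 = 0.02018 h⁻¹
t½ = ln 2 / k = ln 2 / 0.02018 ≈ 34.3 hours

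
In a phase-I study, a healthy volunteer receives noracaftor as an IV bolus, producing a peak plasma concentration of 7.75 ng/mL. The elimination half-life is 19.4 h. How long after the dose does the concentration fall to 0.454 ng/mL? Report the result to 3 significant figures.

k = ln 2 / 19.4 = 0.03573 h⁻¹
C(t) = C₀ e^(−kt)  ⇒  t = ln(C₀/C) / k
t = ln(7.75/0.454) / 0.03573 = 2.837 / 0.03573 ≈ 79.4 hours

79.4 hours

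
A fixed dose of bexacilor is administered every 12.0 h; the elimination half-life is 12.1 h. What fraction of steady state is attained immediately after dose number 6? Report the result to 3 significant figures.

0.984

k = ln 2 / 12.1 = 0.05728 h⁻¹
f_n = 1 − e^(−nkτ) = 1 − e^(−6 × 0.05728 × 12.0) = 1 − e^(−4.125) = 1 − 0.01617 ≈ 0.984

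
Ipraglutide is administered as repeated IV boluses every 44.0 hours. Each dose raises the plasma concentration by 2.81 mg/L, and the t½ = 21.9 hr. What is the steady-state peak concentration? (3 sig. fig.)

k = ln 2 / 21.9 = 0.03165 hr⁻¹
Fraction remaining after one interval: e^(−kτ) = e^(−0.03165 × 44.0) = 0.2484
R = 1 / (1 − 0.2484) = 1.331
Css,max = 2.81 × 1.331 ≈ 3.74 mg/L

3.74 mg/L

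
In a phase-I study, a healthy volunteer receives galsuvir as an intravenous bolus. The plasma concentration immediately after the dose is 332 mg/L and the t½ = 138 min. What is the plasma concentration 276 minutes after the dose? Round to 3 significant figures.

83.0 mg/L

k = ln 2 / 138 = 0.005023 min⁻¹
C(t) = C₀ e^(−kt) = 332 × e^(−0.005023 × 276) = 332 × e^(−1.386) = 332 × 0.2500 ≈ 83.0 mg/L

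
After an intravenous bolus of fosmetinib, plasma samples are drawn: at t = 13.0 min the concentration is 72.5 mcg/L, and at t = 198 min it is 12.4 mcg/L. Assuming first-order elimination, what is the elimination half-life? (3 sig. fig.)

k = ln(C₁/C₂) / (t₂ − t₁) = ln(72.5/12.4) / (198 − 13.0)
  = 1.766 / 185.0 = 0.009545 min⁻¹
t½ = ln 2 / k = ln 2 / 0.009545 ≈ 72.6 minutes

72.6 minutes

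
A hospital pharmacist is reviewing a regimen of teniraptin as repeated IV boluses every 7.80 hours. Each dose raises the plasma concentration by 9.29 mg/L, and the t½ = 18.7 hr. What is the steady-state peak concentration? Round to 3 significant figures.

k = ln 2 / 18.7 = 0.03707 hr⁻¹
Fraction remaining after one interval: e^(−kτ) = e^(−0.03707 × 7.80) = 0.7489
R = 1 / (1 − 0.7489) = 3.983
Css,max = 9.29 × 3.983 ≈ 37.0 mg/L

37.0 mg/L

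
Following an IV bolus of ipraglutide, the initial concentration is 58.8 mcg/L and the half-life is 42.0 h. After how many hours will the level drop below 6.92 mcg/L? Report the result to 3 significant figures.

130 hours

k = ln 2 / 42.0 = 0.01650 h⁻¹
C(t) = C₀ e^(−kt)  ⇒  t = ln(C₀/C) / k
t = ln(58.8/6.92) / 0.01650 = 2.140 / 0.01650 ≈ 130 hours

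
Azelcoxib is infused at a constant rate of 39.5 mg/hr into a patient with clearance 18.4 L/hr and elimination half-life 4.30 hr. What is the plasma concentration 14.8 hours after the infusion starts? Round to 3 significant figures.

Css = rate / CL = 39.5 / 18.4 = 2.147 mg/L
k = ln 2 / 4.30 = 0.1612 hr⁻¹
C(t) = Css (1 − e^(−kt)) = 2.147 × (1 − e^(−2.386)) = 2.147 × 0.9080 ≈ 1.95 mg/L

1.95 mg/L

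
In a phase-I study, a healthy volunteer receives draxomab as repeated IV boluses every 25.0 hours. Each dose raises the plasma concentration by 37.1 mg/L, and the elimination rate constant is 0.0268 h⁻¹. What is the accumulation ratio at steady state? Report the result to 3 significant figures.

Fraction remaining after one interval: e^(−kτ) = e^(−0.02680 × 25.0) = 0.5117
R = 1 / (1 − 0.5117) = 1 / 0.4883 ≈ 2.05

2.05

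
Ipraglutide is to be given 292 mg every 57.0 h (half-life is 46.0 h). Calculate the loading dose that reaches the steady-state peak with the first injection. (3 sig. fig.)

507 mg

k = ln 2 / 46.0 = 0.01507 h⁻¹
Accumulation ratio R = 1 / (1 − e^(−kτ)) = 1 / (1 − e^(−0.01507×57.0)) = 1 / (1 − 0.4236) = 1.735
Loading dose = maintenance dose × R = 292 × 1.735 ≈ 507 mg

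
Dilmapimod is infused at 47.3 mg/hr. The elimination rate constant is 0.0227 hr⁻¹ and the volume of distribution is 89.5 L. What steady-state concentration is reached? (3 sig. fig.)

23.3 µg/mL

CL = k · V = 0.0227 × 89.5 = 2.032 L/hr
Css = rate / CL = 47.3 / 2.032 ≈ 23.3 µg/mL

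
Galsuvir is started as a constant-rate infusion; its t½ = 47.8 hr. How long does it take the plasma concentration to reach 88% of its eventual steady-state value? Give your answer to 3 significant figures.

146 hours

k = ln 2 / 47.8 = 0.01450 hr⁻¹
f = 1 − e^(−kt)  ⇒  t = −ln(1 − f) / k
t = −ln(1 − 0.88) / 0.01450 = 2.120 / 0.01450 ≈ 146 hours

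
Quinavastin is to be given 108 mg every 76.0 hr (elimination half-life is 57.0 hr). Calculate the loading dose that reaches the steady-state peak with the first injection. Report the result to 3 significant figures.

179 mg

k = ln 2 / 57.0 = 0.01216 hr⁻¹
Accumulation ratio R = 1 / (1 − e^(−kτ)) = 1 / (1 − e^(−0.01216×76.0)) = 1 / (1 − 0.3969) = 1.658
Loading dose = maintenance dose × R = 108 × 1.658 ≈ 179 mg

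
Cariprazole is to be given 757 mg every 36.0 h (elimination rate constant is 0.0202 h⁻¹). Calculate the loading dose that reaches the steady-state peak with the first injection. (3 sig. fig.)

1460 mg

Accumulation ratio R = 1 / (1 − e^(−kτ)) = 1 / (1 − e^(−0.02020×36.0)) = 1 / (1 − 0.4833) = 1.935
Loading dose = maintenance dose × R = 757 × 1.935 ≈ 1460 mg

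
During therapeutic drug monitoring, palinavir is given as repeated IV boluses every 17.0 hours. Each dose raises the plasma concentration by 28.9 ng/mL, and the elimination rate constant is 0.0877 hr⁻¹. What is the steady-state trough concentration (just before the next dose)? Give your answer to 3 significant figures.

Fraction remaining after one interval: e^(−kτ) = e^(−0.08770 × 17.0) = 0.2252
R = 1 / (1 − 0.2252) = 1.291
Css,max = 28.9 × 1.291 = 37.30 ng/mL
Css,min = Css,max × e^(−kτ) = 37.30 × 0.2252 ≈ 8.40 ng/mL

8.40 ng/mL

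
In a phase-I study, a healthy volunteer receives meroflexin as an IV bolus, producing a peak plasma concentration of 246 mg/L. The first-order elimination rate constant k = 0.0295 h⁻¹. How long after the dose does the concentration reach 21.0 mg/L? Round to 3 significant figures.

C(t) = C₀ e^(−kt)  ⇒  t = ln(C₀/C) / k
t = ln(246/21.0) / 0.02950 = 2.461 / 0.02950 ≈ 83.4 hours

83.4 hours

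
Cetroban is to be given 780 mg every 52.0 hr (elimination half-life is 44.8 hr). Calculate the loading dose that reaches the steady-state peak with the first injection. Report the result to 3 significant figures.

1410 mg

k = ln 2 / 44.8 = 0.01547 hr⁻¹
Accumulation ratio R = 1 / (1 − e^(−kτ)) = 1 / (1 − e^(−0.01547×52.0)) = 1 / (1 − 0.4473) = 1.809
Loading dose = maintenance dose × R = 780 × 1.809 ≈ 1410 mg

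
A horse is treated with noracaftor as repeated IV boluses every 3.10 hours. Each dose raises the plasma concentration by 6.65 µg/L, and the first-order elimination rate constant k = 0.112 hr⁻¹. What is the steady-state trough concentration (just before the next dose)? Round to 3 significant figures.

Fraction remaining after one interval: e^(−kτ) = e^(−0.1120 × 3.10) = 0.7067
R = 1 / (1 − 0.7067) = 3.409
Css,max = 6.65 × 3.409 = 22.67 µg/L
Css,min = Css,max × e^(−kτ) = 22.67 × 0.7067 ≈ 16.0 µg/L

16.0 µg/L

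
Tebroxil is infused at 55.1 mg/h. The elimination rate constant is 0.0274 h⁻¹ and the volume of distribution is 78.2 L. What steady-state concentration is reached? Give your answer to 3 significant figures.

CL = k · V = 0.0274 × 78.2 = 2.143 L/h
Css = rate / CL = 55.1 / 2.143 ≈ 25.7 mg/L

25.7 mg/L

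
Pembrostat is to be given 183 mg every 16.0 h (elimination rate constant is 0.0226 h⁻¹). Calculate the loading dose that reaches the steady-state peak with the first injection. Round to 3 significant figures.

Accumulation ratio R = 1 / (1 − e^(−kτ)) = 1 / (1 − e^(−0.02260×16.0)) = 1 / (1 − 0.6966) = 3.296
Loading dose = maintenance dose × R = 183 × 3.296 ≈ 603 mg

603 mg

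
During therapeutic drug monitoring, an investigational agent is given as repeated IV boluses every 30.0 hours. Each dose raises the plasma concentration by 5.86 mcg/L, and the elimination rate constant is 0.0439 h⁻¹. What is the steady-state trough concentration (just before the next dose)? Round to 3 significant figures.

2.14 mcg/L

Fraction remaining after one interval: e^(−kτ) = e^(−0.04390 × 30.0) = 0.2679
R = 1 / (1 − 0.2679) = 1.366
Css,max = 5.86 × 1.366 = 8.005 mcg/L
Css,min = Css,max × e^(−kτ) = 8.005 × 0.2679 ≈ 2.14 mcg/L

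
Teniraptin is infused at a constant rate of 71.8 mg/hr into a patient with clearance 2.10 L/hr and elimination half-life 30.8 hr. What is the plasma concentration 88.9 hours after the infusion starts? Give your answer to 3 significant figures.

Css = rate / CL = 71.8 / 2.10 = 34.19 µg/mL
k = ln 2 / 30.8 = 0.02250 hr⁻¹
C(t) = Css (1 − e^(−kt)) = 34.19 × (1 − e^(−2.001)) = 34.19 × 0.8648 ≈ 29.6 µg/mL

29.6 µg/mL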